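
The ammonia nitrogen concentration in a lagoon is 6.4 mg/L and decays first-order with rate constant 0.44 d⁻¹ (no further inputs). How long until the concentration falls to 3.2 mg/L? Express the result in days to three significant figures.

t = ln(C₀/C)/k = ln(6.4/3.2)/0.44 = 0.6931/0.44 = 1.575 d.

1.58 d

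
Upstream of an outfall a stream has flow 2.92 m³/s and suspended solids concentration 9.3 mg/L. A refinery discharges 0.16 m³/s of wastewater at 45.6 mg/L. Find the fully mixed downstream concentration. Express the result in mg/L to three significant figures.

By mass balance at complete mixing, C = (0.16·45.6 + 2.92·9.3) / (0.16 + 2.92) = 34.45/3.08 = 11.19 mg/L.

11.2 mg/L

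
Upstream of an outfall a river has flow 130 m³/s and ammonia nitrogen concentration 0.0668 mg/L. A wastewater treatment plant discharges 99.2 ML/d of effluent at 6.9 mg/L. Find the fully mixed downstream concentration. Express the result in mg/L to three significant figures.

0.127 mg/L

99.2 ML/d = 1.148 m³/s.
Flow-weighted mixing gives C = (1.148·6.9 + 130·0.0668) / (1.148 + 130) = 16.61/131.1 = 0.1266 mg/L.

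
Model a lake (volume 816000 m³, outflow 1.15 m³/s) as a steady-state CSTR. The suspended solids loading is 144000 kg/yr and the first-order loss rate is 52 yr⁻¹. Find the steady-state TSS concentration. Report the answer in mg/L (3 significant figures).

Outflow Q = 1.15 m³/s × 3.156e+07 s/yr = 3.629e+07 m³/yr.
Steady-state CSTR mass balance: W = Q·C + k·V·C, so C = W/(Q + kV).
Q + kV = 3.629e+07 + 52·816000 = 7.872e+07 m³/yr.
C = 144000/7.872e+07 = 0.001829 kg/m³ = 1.829 mg/L.

1.83 mg/L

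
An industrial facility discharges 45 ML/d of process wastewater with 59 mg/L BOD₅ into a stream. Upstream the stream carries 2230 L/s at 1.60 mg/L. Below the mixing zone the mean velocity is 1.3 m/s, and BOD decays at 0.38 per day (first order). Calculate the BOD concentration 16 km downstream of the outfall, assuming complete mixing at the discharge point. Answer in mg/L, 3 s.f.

11.8 mg/L

45 ML/d = 0.5208 m³/s.
2230 L/s = 2.23 m³/s.
After complete mixing, C₀ = (0.5208·59 + 2.23·1.6) / 2.751 = 12.47 mg/L.
Travel time t = 1.6e+04 m / 1.3 m/s = 1.231e+04 s = 0.1425 d.
C = 12.47·exp(−0.38·0.1425) = 12.47·0.9473 = 11.81 mg/L.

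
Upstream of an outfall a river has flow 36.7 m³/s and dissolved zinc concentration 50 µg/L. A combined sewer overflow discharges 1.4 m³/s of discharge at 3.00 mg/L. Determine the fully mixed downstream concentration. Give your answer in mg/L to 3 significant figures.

0.158 mg/L

50 µg/L = 0.05 mg/L.
Conservation of mass across the mixing zone: C = (1.4·3 + 36.7·0.05) / (1.4 + 36.7) = 6.035/38.1 = 0.1584 mg/L.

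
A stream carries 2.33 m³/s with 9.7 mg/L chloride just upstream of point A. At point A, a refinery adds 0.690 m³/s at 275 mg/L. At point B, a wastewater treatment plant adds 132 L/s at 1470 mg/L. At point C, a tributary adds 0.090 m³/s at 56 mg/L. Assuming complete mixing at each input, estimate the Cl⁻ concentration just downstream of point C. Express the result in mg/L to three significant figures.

After input A: C = (2.33·9.7 + 0.69·275) / 3.02 = 70.31 mg/L.
132 L/s = 0.132 m³/s.
After input B: C = (3.02·70.31 + 0.132·1470) / 3.152 = 128.9 mg/L.
After input C: C = (3.152·128.9 + 0.09·56) / 3.242 = 126.9 mg/L.

127 mg/L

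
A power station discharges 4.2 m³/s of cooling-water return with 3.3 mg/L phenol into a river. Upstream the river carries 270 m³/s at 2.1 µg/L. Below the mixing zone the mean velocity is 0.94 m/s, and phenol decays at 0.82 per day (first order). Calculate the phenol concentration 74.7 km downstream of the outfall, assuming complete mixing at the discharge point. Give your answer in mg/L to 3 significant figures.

2.1 µg/L = 0.0021 mg/L.
After complete mixing, C₀ = (4.2·3.3 + 270·0.0021) / 274.2 = 0.05261 mg/L.
Travel time t = 7.47e+04 m / 0.94 m/s = 7.947e+04 s = 0.9198 d.
C = 0.05261·exp(−0.82·0.9198) = 0.05261·0.4704 = 0.02475 mg/L.

0.0247 mg/L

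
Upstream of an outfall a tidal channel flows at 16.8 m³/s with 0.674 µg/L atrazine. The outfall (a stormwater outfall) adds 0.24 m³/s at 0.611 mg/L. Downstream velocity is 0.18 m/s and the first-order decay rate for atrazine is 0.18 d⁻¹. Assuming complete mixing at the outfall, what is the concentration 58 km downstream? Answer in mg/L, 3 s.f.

0.00474 mg/L

0.674 µg/L = 0.000674 mg/L.
After complete mixing, C₀ = (0.24·0.611 + 16.8·0.000674) / 17.04 = 0.00927 mg/L.
Travel time t = 5.8e+04 m / 0.18 m/s = 3.222e+05 s = 3.729 d.
C = 0.00927·exp(−0.18·3.729) = 0.00927·0.511 = 0.004737 mg/L.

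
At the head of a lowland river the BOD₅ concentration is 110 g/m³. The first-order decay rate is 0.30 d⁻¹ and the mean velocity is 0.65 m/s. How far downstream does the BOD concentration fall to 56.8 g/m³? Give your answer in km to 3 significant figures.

From C = C₀·e^(−kt), t = ln(C₀/C)/k = ln(110/56.8)/0.30 = 0.6609/0.30 = 2.203 d.
Distance = v·t = 0.65 m/s × 1.904e+05 s = 1.237e+05 m = 123.7 km.

124 km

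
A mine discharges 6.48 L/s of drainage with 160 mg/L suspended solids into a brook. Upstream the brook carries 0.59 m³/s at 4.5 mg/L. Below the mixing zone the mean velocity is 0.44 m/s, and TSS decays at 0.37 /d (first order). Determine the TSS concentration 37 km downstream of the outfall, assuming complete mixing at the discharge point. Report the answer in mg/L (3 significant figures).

6.48 L/s = 0.00648 m³/s.
After complete mixing, C₀ = (0.00648·160 + 0.59·4.5) / 0.5965 = 6.189 mg/L.
Travel time t = 3.7e+04 m / 0.44 m/s = 8.409e+04 s = 0.9733 d.
C = 6.189·exp(−0.37·0.9733) = 6.189·0.6976 = 4.318 mg/L.

4.32 mg/L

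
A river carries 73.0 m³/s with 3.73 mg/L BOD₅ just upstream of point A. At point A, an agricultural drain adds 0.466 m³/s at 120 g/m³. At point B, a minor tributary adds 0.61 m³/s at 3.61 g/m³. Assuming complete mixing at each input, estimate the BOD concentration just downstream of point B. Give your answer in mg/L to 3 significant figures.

4.46 mg/L

After input A: C = (73·3.73 + 0.466·120) / 73.47 = 4.468 mg/L.
After input B: C = (73.47·4.468 + 0.61·3.61) / 74.08 = 4.46 mg/L.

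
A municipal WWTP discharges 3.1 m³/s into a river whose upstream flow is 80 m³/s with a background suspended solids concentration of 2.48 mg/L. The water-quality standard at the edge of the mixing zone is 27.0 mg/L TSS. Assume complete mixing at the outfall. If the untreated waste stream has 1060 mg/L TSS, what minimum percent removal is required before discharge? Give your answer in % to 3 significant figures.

37.8 %

Mass balance: 27·83.1 = 3.1·Cₑ + 80·2.48.
Cₑ = (2244 − 198.4) / 3.1 = 659.8 mg/L.
Required removal = 1 − 659.8/1060 = 37.76 %.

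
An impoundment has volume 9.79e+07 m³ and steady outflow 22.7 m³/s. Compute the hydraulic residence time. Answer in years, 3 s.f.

0.137 yr

Q = 22.7 m³/s × 3.156e+07 s/yr = 7.164e+08 m³/yr.
Hydraulic residence time τ = V/Q = 9.79e+07/7.164e+08 = 0.1367 yr.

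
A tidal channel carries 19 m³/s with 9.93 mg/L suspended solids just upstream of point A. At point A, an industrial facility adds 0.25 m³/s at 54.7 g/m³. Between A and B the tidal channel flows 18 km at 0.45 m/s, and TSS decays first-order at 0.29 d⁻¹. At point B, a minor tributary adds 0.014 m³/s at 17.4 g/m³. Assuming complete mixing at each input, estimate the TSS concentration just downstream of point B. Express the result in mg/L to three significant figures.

After input A: C = (19·9.93 + 0.25·54.7) / 19.25 = 10.51 mg/L.
Over the 18 km reach to input B (t = 4e+04 s = 0.463 d), decay gives C = 10.51·exp(−0.29·0.463) = 9.191 mg/L.
After input B: C = (19.25·9.191 + 0.014·17.4) / 19.26 = 9.197 mg/L.

9.20 mg/L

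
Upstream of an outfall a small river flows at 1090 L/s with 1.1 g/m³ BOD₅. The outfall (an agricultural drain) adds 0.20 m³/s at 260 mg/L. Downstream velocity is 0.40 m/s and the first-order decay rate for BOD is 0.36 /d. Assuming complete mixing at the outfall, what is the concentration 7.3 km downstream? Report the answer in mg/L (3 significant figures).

1090 L/s = 1.09 m³/s.
After complete mixing, C₀ = (0.2·260 + 1.09·1.1) / 1.29 = 41.24 mg/L.
Travel time t = 7300 m / 0.40 m/s = 1.825e+04 s = 0.2112 d.
C = 41.24·exp(−0.36·0.2112) = 41.24·0.9268 = 38.22 mg/L.

38.2 mg/L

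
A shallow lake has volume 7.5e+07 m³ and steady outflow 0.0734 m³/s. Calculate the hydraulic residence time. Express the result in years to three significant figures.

Q = 0.0734 m³/s × 3.156e+07 s/yr = 2.316e+06 m³/yr.
Hydraulic residence time τ = V/Q = 7.5e+07/2.316e+06 = 32.38 yr.

32.4 yr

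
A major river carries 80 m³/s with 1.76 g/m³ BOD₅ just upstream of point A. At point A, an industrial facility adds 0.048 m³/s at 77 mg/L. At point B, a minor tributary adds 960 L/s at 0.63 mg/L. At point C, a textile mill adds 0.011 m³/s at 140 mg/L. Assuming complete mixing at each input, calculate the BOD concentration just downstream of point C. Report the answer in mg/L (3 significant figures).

After input A: C = (80·1.76 + 0.048·77) / 80.05 = 1.805 mg/L.
960 L/s = 0.96 m³/s.
After input B: C = (80.05·1.805 + 0.96·0.63) / 81.01 = 1.791 mg/L.
After input C: C = (81.01·1.791 + 0.011·140) / 81.02 = 1.81 mg/L.

1.81 mg/L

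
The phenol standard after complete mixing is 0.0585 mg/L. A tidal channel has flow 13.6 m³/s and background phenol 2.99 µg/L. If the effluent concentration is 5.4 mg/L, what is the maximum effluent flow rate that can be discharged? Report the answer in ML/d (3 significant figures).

2.99 µg/L = 0.00299 mg/L.
Mass balance at complete mixing: C_std·(Q_w + Q_r) = Q_w·C_e + Q_r·C_b.
Rearranging, Q_w = Q_r·(C_std − C_b)/(C_e − C_std) = 13.6·(0.0585 − 0.00299) / (5.4 − 0.0585) = 0.1413 m³/s.
= 12.21 ML/d.

12.2 ML/d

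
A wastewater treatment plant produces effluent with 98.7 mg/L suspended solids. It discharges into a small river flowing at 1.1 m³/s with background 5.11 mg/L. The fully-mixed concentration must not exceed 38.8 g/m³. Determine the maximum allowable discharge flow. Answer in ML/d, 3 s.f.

53.5 ML/d

Mass balance at complete mixing: C_std·(Q_w + Q_r) = Q_w·C_e + Q_r·C_b.
Rearranging, Q_w = Q_r·(C_std − C_b)/(C_e − C_std) = 1.1·(38.8 − 5.11) / (98.7 − 38.8) = 0.6187 m³/s.
= 53.45 ML/d.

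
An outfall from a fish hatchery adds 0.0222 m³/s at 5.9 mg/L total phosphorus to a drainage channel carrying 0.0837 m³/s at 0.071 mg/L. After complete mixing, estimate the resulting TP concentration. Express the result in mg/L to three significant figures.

1.29 mg/L

Conservation of mass across the mixing zone: C = (0.0222·5.9 + 0.0837·0.071) / (0.0222 + 0.0837) = 0.1369/0.1059 = 1.293 mg/L.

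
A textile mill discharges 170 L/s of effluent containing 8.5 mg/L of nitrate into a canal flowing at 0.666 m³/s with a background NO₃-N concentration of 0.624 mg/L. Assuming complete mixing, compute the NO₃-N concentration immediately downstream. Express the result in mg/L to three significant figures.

170 L/s = 0.17 m³/s.
By mass balance at complete mixing, C = (0.17·8.5 + 0.666·0.624) / (0.17 + 0.666) = 1.861/0.836 = 2.226 mg/L.

2.23 mg/L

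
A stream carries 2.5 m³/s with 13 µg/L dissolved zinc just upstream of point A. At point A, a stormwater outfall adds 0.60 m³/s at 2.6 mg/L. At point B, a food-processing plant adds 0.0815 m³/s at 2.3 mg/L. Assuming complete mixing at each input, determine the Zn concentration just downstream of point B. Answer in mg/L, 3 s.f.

13 µg/L = 0.013 mg/L.
After input A: C = (2.5·0.013 + 0.6·2.6) / 3.1 = 0.5137 mg/L.
After input B: C = (3.1·0.5137 + 0.0815·2.3) / 3.182 = 0.5595 mg/L.

0.559 mg/L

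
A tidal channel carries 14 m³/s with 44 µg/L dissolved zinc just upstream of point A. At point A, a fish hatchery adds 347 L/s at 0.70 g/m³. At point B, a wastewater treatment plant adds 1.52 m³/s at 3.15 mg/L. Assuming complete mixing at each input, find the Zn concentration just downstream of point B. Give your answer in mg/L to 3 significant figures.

44 µg/L = 0.044 mg/L.
347 L/s = 0.347 m³/s.
After input A: C = (14·0.044 + 0.347·0.7) / 14.35 = 0.05987 mg/L.
After input B: C = (14.35·0.05987 + 1.52·3.15) / 15.87 = 0.3559 mg/L.

0.356 mg/L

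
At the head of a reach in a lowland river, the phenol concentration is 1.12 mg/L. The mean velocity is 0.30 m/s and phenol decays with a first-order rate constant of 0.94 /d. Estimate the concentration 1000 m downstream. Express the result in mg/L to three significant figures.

1.08 mg/L

Travel time t = 1000 m / 0.30 m/s = 1000/0.30 = 3333 s = 0.03858 d.
First-order decay: C = 1.12·exp(−0.94·0.03858) = 1.12·0.9644 = 1.08 mg/L.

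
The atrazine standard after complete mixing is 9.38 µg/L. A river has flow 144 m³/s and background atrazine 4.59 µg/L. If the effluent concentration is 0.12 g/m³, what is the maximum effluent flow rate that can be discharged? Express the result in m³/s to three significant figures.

4.59 µg/L = 0.00459 mg/L.
9.38 µg/L = 0.00938 mg/L.
Mass balance at complete mixing: C_std·(Q_w + Q_r) = Q_w·C_e + Q_r·C_b.
Rearranging, Q_w = Q_r·(C_std − C_b)/(C_e − C_std) = 144·(0.00938 − 0.00459) / (0.12 − 0.00938) = 6.235 m³/s.

6.24 m³/s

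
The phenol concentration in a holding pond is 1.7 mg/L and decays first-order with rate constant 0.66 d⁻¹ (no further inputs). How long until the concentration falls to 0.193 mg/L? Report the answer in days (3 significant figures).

3.30 d

t = ln(C₀/C)/k = ln(1.7/0.193)/0.66 = 2.176/0.66 = 3.297 d.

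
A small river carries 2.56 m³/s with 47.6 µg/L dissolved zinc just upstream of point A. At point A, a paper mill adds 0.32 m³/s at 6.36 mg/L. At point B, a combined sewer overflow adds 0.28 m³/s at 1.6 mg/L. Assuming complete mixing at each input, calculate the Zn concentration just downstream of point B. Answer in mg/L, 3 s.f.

47.6 µg/L = 0.0476 mg/L.
After input A: C = (2.56·0.0476 + 0.32·6.36) / 2.88 = 0.749 mg/L.
After input B: C = (2.88·0.749 + 0.28·1.6) / 3.16 = 0.8244 mg/L.

0.824 mg/L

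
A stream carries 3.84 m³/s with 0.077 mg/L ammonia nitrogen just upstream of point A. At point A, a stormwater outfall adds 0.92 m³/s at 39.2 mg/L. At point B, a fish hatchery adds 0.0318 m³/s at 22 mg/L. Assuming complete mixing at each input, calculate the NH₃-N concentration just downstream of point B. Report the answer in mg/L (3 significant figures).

After input A: C = (3.84·0.077 + 0.92·39.2) / 4.76 = 7.639 mg/L.
After input B: C = (4.76·7.639 + 0.0318·22) / 4.792 = 7.734 mg/L.

7.73 mg/L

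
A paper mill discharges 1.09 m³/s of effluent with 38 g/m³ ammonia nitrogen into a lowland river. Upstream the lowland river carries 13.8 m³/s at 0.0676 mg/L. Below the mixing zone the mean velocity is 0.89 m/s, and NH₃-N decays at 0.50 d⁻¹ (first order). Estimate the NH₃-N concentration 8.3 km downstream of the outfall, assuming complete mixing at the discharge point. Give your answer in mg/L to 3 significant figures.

2.69 mg/L

After complete mixing, C₀ = (1.09·38 + 13.8·0.0676) / 14.89 = 2.844 mg/L.
Travel time t = 8300 m / 0.89 m/s = 9326 s = 0.1079 d.
C = 2.844·exp(−0.50·0.1079) = 2.844·0.9475 = 2.695 mg/L.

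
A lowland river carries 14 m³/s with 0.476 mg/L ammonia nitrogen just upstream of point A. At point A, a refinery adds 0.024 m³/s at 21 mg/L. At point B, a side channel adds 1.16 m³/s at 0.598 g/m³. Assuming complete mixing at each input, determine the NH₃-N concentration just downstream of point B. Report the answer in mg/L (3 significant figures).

After input A: C = (14·0.476 + 0.024·21) / 14.02 = 0.5111 mg/L.
After input B: C = (14.02·0.5111 + 1.16·0.598) / 15.18 = 0.5178 mg/L.

0.518 mg/L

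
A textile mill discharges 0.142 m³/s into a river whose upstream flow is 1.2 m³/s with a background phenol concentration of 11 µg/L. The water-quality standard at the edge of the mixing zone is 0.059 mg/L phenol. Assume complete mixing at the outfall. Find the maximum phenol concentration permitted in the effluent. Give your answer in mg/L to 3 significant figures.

11 µg/L = 0.011 mg/L.
Mass balance: 0.059·1.342 = 0.142·Cₑ + 1.2·0.011.
Cₑ = (0.07918 − 0.0132) / 0.142 = 0.4646 mg/L.

0.465 mg/L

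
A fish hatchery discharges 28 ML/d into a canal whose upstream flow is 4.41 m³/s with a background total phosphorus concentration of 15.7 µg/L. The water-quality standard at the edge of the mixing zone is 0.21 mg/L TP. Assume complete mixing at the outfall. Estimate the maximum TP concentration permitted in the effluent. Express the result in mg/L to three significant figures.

2.85 mg/L

28 ML/d = 0.3241 m³/s.
15.7 µg/L = 0.0157 mg/L.
Mass balance: 0.21·4.734 = 0.3241·Cₑ + 4.41·0.0157.
Cₑ = (0.9942 − 0.06924) / 0.3241 = 2.854 mg/L.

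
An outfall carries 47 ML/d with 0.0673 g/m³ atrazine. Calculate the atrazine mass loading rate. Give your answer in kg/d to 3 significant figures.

3.16 kg/d

47 ML/d = 0.544 m³/s.
Mass flux = Q·C = 0.544 m³/s × 0.0673 g/m³ = 0.03661 g/s.
= 0.03661 g/s × 86.4 = 3.163 kg/d.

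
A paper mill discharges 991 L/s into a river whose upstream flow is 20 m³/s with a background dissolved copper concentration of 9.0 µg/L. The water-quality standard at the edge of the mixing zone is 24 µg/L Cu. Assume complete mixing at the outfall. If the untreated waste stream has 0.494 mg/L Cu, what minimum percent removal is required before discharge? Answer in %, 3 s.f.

991 L/s = 0.991 m³/s.
9.0 µg/L = 0.009 mg/L.
24 µg/L = 0.024 mg/L.
Mass balance: 0.024·20.99 = 0.991·Cₑ + 20·0.009.
Cₑ = (0.5038 − 0.18) / 0.991 = 0.3267 mg/L.
Required removal = 1 − 0.3267/0.494 = 33.86 %.

33.9 %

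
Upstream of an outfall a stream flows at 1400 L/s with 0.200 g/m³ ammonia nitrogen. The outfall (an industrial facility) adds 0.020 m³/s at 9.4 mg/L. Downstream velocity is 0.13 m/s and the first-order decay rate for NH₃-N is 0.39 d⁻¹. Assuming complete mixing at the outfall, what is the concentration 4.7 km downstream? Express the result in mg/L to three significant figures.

1400 L/s = 1.4 m³/s.
After complete mixing, C₀ = (0.02·9.4 + 1.4·0.2) / 1.42 = 0.3296 mg/L.
Travel time t = 4700 m / 0.13 m/s = 3.615e+04 s = 0.4184 d.
C = 0.3296·exp(−0.39·0.4184) = 0.3296·0.8494 = 0.28 mg/L.

0.280 mg/L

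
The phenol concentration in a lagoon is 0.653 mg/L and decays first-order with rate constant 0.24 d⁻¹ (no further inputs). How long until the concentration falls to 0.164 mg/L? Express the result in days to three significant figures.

5.76 d

t = ln(C₀/C)/k = ln(0.653/0.164)/0.24 = 1.382/0.24 = 5.757 d.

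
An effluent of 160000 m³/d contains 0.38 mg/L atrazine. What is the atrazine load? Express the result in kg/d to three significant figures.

60.8 kg/d

160000 m³/d = 1.852 m³/s.
Mass flux = Q·C = 1.852 m³/s × 0.38 g/m³ = 0.7037 g/s.
= 0.7037 g/s × 86.4 = 60.8 kg/d.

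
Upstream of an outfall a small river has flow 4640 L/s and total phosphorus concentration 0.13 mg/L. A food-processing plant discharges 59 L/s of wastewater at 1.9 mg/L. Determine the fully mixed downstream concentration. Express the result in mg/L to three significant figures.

0.152 mg/L

59 L/s = 0.059 m³/s.
4640 L/s = 4.64 m³/s.
Flow-weighted mixing gives C = (0.059·1.9 + 4.64·0.13) / (0.059 + 4.64) = 0.7153/4.699 = 0.1522 mg/L.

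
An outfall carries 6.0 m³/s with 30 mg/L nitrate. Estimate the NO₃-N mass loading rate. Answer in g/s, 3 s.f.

Mass flux = Q·C = 6 m³/s × 30 g/m³ = 180 g/s.

180 g/s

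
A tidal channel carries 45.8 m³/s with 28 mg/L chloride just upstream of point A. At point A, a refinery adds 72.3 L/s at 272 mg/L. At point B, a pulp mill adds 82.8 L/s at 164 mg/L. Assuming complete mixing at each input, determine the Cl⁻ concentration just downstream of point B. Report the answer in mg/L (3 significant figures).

72.3 L/s = 0.0723 m³/s.
After input A: C = (45.8·28 + 0.0723·272) / 45.87 = 28.38 mg/L.
82.8 L/s = 0.0828 m³/s.
After input B: C = (45.87·28.38 + 0.0828·164) / 45.96 = 28.63 mg/L.

28.6 mg/L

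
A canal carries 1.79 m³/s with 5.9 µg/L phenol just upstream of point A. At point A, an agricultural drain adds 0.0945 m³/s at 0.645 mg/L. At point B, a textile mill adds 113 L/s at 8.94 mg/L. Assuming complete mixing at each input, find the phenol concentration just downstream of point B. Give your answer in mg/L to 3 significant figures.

0.542 mg/L

5.9 µg/L = 0.0059 mg/L.
After input A: C = (1.79·0.0059 + 0.0945·0.645) / 1.885 = 0.03795 mg/L.
113 L/s = 0.113 m³/s.
After input B: C = (1.885·0.03795 + 0.113·8.94) / 1.998 = 0.5415 mg/L.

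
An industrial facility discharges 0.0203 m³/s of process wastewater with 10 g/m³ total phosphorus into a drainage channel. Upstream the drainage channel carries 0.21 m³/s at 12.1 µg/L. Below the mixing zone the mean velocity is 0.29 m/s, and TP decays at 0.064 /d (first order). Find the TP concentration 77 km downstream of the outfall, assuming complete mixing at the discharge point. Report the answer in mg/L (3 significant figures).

12.1 µg/L = 0.0121 mg/L.
After complete mixing, C₀ = (0.0203·10 + 0.21·0.0121) / 0.2303 = 0.8925 mg/L.
Travel time t = 7.7e+04 m / 0.29 m/s = 2.655e+05 s = 3.073 d.
C = 0.8925·exp(−0.064·3.073) = 0.8925·0.8215 = 0.7331 mg/L.

0.733 mg/L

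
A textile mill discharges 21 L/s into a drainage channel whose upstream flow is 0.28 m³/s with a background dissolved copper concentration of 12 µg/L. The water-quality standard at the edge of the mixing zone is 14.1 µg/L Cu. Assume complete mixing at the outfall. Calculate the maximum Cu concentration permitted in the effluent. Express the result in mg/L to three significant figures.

21 L/s = 0.021 m³/s.
12 µg/L = 0.012 mg/L.
14.1 µg/L = 0.0141 mg/L.
Mass balance: 0.0141·0.301 = 0.021·Cₑ + 0.28·0.012.
Cₑ = (0.004244 − 0.00336) / 0.021 = 0.0421 mg/L.

0.0421 mg/L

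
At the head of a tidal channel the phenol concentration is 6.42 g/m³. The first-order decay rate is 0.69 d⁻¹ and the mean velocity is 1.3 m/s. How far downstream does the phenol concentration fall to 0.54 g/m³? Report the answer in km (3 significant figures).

From C = C₀·e^(−kt), t = ln(C₀/C)/k = ln(6.42/0.54)/0.69 = 2.476/0.69 = 3.588 d.
Distance = v·t = 1.3 m/s × 3.1e+05 s = 4.03e+05 m = 403 km.

403 km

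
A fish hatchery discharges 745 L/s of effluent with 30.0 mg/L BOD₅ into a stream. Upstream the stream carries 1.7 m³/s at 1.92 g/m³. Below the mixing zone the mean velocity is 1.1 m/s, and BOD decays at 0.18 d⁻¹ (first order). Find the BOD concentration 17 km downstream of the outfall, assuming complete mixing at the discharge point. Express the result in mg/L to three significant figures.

10.1 mg/L

745 L/s = 0.745 m³/s.
After complete mixing, C₀ = (0.745·30 + 1.7·1.92) / 2.445 = 10.48 mg/L.
Travel time t = 1.7e+04 m / 1.1 m/s = 1.545e+04 s = 0.1789 d.
C = 10.48·exp(−0.18·0.1789) = 10.48·0.9683 = 10.14 mg/L.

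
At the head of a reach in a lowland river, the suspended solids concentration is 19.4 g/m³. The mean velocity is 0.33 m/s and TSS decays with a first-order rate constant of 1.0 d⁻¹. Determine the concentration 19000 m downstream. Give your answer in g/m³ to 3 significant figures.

Travel time t = 19000 m / 0.33 m/s = 1.9e+04/0.33 = 5.758e+04 s = 0.6664 d.
First-order decay: C = 19.4·exp(−1.0·0.6664) = 19.4·0.5136 = 9.963 g/m³.

9.96 g/m³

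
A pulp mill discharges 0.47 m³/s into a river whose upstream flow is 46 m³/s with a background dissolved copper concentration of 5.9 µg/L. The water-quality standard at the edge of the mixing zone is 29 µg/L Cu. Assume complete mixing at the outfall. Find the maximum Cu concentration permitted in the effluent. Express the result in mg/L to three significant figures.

2.29 mg/L

5.9 µg/L = 0.0059 mg/L.
29 µg/L = 0.029 mg/L.
Mass balance: 0.029·46.47 = 0.47·Cₑ + 46·0.0059.
Cₑ = (1.348 − 0.2714) / 0.47 = 2.29 mg/L.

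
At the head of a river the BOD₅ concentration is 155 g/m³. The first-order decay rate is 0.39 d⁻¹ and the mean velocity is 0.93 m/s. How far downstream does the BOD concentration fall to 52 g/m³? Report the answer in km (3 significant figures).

From C = C₀·e^(−kt), t = ln(C₀/C)/k = ln(155/52)/0.39 = 1.092/0.39 = 2.8 d.
Distance = v·t = 0.93 m/s × 2.42e+05 s = 2.25e+05 m = 225 km.

225 km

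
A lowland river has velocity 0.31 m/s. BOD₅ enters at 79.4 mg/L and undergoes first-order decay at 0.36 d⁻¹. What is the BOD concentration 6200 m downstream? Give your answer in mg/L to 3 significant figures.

Travel time t = 6200 m / 0.31 m/s = 6200/0.31 = 2e+04 s = 0.2315 d.
First-order decay: C = 79.4·exp(−0.36·0.2315) = 79.4·0.92 = 73.05 mg/L.

73.1 mg/L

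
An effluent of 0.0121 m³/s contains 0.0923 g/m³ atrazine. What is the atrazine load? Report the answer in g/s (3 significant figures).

Mass flux = Q·C = 0.0121 m³/s × 0.0923 g/m³ = 0.001117 g/s.

0.00112 g/s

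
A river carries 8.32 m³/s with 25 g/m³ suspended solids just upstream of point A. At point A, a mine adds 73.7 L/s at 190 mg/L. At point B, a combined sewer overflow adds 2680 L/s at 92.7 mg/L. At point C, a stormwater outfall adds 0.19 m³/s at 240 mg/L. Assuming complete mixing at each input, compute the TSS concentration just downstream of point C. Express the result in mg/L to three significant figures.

73.7 L/s = 0.0737 m³/s.
After input A: C = (8.32·25 + 0.0737·190) / 8.394 = 26.45 mg/L.
2680 L/s = 2.68 m³/s.
After input B: C = (8.394·26.45 + 2.68·92.7) / 11.07 = 42.48 mg/L.
After input C: C = (11.07·42.48 + 0.19·240) / 11.26 = 45.81 mg/L.

45.8 mg/L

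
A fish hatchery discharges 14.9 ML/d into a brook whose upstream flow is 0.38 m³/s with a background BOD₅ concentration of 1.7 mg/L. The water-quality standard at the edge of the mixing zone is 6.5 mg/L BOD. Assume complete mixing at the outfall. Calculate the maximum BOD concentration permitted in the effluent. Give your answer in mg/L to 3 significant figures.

14.9 ML/d = 0.1725 m³/s.
Mass balance: 6.5·0.5525 = 0.1725·Cₑ + 0.38·1.7.
Cₑ = (3.591 − 0.646) / 0.1725 = 17.08 mg/L.

17.1 mg/L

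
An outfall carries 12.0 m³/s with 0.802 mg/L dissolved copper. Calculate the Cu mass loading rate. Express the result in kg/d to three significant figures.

832 kg/d

Mass flux = Q·C = 12 m³/s × 0.802 g/m³ = 9.624 g/s.
= 9.624 g/s × 86.4 = 831.5 kg/d.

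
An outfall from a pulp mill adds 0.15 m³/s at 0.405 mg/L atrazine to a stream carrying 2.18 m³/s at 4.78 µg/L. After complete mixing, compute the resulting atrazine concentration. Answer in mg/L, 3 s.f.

0.0305 mg/L

4.78 µg/L = 0.00478 mg/L.
Conservation of mass across the mixing zone: C = (0.15·0.405 + 2.18·0.00478) / (0.15 + 2.18) = 0.07117/2.33 = 0.03055 mg/L.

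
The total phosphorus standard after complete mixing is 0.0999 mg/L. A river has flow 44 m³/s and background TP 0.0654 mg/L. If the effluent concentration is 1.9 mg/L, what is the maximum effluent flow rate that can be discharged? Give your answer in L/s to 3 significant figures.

843 L/s

Mass balance at complete mixing: C_std·(Q_w + Q_r) = Q_w·C_e + Q_r·C_b.
Rearranging, Q_w = Q_r·(C_std − C_b)/(C_e − C_std) = 44·(0.0999 − 0.0654) / (1.9 − 0.0999) = 0.8433 m³/s.
= 843.3 L/s.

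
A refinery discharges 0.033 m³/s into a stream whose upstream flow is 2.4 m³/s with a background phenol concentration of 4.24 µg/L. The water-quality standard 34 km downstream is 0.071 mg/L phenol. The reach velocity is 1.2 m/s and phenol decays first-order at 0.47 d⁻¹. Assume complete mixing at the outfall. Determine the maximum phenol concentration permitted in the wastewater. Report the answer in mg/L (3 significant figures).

5.80 mg/L

4.24 µg/L = 0.00424 mg/L.
Travel time to the compliance point: t = 3.4e+04/1.2 = 2.833e+04 s = 0.3279 d; decay factor exp(−0.47·0.3279) = 0.8572.
So the concentration just after mixing may be at most 0.071/0.8572 = 0.08283 mg/L.
Mass balance: 0.08283·2.433 = 0.033·Cₑ + 2.4·0.00424.
Cₑ = (0.2015 − 0.01018) / 0.033 = 5.799 mg/L.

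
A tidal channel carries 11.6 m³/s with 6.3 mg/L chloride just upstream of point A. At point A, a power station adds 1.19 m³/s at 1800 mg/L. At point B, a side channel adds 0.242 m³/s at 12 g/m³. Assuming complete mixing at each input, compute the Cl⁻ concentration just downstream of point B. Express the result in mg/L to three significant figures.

170 mg/L

After input A: C = (11.6·6.3 + 1.19·1800) / 12.79 = 173.2 mg/L.
After input B: C = (12.79·173.2 + 0.242·12) / 13.03 = 170.2 mg/L.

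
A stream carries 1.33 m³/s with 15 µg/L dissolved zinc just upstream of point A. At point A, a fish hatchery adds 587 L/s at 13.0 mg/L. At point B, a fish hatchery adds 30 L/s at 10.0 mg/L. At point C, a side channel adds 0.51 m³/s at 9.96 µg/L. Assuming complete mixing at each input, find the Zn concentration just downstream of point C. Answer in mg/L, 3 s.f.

15 µg/L = 0.015 mg/L.
587 L/s = 0.587 m³/s.
After input A: C = (1.33·0.015 + 0.587·13) / 1.917 = 3.991 mg/L.
30 L/s = 0.03 m³/s.
After input B: C = (1.917·3.991 + 0.03·10) / 1.947 = 4.084 mg/L.
9.96 µg/L = 0.00996 mg/L.
After input C: C = (1.947·4.084 + 0.51·0.00996) / 2.457 = 3.238 mg/L.

3.24 mg/L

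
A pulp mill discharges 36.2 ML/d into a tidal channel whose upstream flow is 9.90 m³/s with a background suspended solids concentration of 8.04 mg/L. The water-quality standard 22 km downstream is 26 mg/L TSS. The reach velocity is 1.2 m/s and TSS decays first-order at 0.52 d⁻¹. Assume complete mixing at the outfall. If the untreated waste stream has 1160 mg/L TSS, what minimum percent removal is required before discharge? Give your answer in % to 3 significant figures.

54.7 %

36.2 ML/d = 0.419 m³/s.
Travel time to the compliance point: t = 2.2e+04/1.2 = 1.833e+04 s = 0.2122 d; decay factor exp(−0.52·0.2122) = 0.8955.
So the concentration just after mixing may be at most 26/0.8955 = 29.03 mg/L.
Mass balance: 29.03·10.32 = 0.419·Cₑ + 9.9·8.04.
Cₑ = (299.6 − 79.6) / 0.419 = 525.1 mg/L.
Required removal = 1 − 525.1/1160 = 54.74 %.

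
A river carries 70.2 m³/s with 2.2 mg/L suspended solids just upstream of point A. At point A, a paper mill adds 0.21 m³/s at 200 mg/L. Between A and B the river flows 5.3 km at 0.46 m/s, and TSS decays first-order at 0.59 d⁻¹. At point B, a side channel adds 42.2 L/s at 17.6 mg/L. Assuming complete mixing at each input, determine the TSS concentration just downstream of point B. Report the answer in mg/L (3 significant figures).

After input A: C = (70.2·2.2 + 0.21·200) / 70.41 = 2.79 mg/L.
Over the 5.3 km reach to input B (t = 1.152e+04 s = 0.1334 d), decay gives C = 2.79·exp(−0.59·0.1334) = 2.579 mg/L.
42.2 L/s = 0.0422 m³/s.
After input B: C = (70.41·2.579 + 0.0422·17.6) / 70.45 = 2.588 mg/L.

2.59 mg/L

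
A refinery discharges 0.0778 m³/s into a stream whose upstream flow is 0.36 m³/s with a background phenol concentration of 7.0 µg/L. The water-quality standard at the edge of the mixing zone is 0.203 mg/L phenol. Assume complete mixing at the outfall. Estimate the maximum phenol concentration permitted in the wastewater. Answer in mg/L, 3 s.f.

7.0 µg/L = 0.007 mg/L.
Mass balance: 0.203·0.4378 = 0.0778·Cₑ + 0.36·0.007.
Cₑ = (0.08887 − 0.00252) / 0.0778 = 1.11 mg/L.

1.11 mg/L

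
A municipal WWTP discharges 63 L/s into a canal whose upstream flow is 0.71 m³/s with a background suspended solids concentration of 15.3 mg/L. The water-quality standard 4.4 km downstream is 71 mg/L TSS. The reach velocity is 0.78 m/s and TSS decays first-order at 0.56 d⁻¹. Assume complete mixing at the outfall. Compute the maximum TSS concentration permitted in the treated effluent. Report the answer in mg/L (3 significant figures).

731 mg/L

63 L/s = 0.063 m³/s.
Travel time to the compliance point: t = 4400/0.78 = 5641 s = 0.06529 d; decay factor exp(−0.56·0.06529) = 0.9641.
So the concentration just after mixing may be at most 71/0.9641 = 73.64 mg/L.
Mass balance: 73.64·0.773 = 0.063·Cₑ + 0.71·15.3.
Cₑ = (56.93 − 10.86) / 0.063 = 731.2 mg/L.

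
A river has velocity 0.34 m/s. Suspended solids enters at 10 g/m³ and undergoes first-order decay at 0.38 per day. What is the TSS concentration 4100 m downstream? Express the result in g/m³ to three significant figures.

9.48 g/m³

Travel time t = 4100 m / 0.34 m/s = 4100/0.34 = 1.206e+04 s = 0.1396 d.
First-order decay: C = 10·exp(−0.38·0.1396) = 10·0.9483 = 9.483 g/m³.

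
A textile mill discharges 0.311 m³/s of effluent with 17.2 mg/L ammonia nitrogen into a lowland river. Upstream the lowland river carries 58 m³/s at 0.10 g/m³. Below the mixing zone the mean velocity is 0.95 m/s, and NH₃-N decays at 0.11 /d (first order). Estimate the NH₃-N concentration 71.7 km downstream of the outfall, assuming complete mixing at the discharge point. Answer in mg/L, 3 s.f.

0.174 mg/L

After complete mixing, C₀ = (0.311·17.2 + 58·0.1) / 58.31 = 0.1912 mg/L.
Travel time t = 7.17e+04 m / 0.95 m/s = 7.547e+04 s = 0.8735 d.
C = 0.1912·exp(−0.11·0.8735) = 0.1912·0.9084 = 0.1737 mg/L.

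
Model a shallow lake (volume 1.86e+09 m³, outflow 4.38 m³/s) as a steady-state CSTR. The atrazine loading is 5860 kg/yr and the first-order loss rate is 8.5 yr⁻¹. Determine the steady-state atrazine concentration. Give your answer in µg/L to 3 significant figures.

Outflow Q = 4.38 m³/s × 3.156e+07 s/yr = 1.382e+08 m³/yr.
Steady-state CSTR mass balance: W = Q·C + k·V·C, so C = W/(Q + kV).
Q + kV = 1.382e+08 + 8.5·1.86e+09 = 1.595e+10 m³/yr.
C = 5860/1.595e+10 = 3.674e-07 kg/m³ = 0.0003674 mg/L = 0.3674 µg/L.

0.367 µg/L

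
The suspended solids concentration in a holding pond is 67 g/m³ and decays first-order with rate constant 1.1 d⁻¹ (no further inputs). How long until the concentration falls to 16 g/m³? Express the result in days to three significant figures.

t = ln(C₀/C)/k = ln(67/16)/1.1 = 1.432/1.1 = 1.302 d.

1.30 d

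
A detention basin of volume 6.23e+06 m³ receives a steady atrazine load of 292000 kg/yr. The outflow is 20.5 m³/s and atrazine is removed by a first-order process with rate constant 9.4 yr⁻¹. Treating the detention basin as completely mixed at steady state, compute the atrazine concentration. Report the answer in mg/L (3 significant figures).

Outflow Q = 20.5 m³/s × 3.156e+07 s/yr = 6.469e+08 m³/yr.
Steady-state CSTR mass balance: W = Q·C + k·V·C, so C = W/(Q + kV).
Q + kV = 6.469e+08 + 9.4·6.23e+06 = 7.055e+08 m³/yr.
C = 292000/7.055e+08 = 0.0004139 kg/m³ = 0.4139 mg/L.

0.414 mg/L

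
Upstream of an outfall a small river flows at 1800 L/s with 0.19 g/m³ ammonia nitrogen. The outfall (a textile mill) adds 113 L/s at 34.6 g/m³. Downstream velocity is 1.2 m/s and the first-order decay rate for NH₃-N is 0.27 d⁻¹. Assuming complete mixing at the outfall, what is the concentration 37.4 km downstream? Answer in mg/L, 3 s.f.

113 L/s = 0.113 m³/s.
1800 L/s = 1.8 m³/s.
After complete mixing, C₀ = (0.113·34.6 + 1.8·0.19) / 1.913 = 2.223 mg/L.
Travel time t = 3.74e+04 m / 1.2 m/s = 3.117e+04 s = 0.3607 d.
C = 2.223·exp(−0.27·0.3607) = 2.223·0.9072 = 2.016 mg/L.

2.02 mg/L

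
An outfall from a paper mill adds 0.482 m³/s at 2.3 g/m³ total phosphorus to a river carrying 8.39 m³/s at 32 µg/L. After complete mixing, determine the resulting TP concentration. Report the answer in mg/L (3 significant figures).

0.155 mg/L

32 µg/L = 0.032 mg/L.
Conservation of mass across the mixing zone: C = (0.482·2.3 + 8.39·0.032) / (0.482 + 8.39) = 1.377/8.872 = 0.1552 mg/L.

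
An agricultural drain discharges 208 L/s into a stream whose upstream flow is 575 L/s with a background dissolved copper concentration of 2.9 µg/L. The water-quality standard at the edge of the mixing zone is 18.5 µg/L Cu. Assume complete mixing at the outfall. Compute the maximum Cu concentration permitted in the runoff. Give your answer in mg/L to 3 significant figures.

0.0616 mg/L

208 L/s = 0.208 m³/s.
575 L/s = 0.575 m³/s.
2.9 µg/L = 0.0029 mg/L.
18.5 µg/L = 0.0185 mg/L.
Mass balance: 0.0185·0.783 = 0.208·Cₑ + 0.575·0.0029.
Cₑ = (0.01449 − 0.001668) / 0.208 = 0.06162 mg/L.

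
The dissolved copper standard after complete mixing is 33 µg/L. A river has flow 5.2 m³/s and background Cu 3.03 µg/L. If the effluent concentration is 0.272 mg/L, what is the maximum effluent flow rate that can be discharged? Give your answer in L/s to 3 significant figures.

652 L/s

3.03 µg/L = 0.00303 mg/L.
33 µg/L = 0.033 mg/L.
Mass balance at complete mixing: C_std·(Q_w + Q_r) = Q_w·C_e + Q_r·C_b.
Rearranging, Q_w = Q_r·(C_std − C_b)/(C_e − C_std) = 5.2·(0.033 − 0.00303) / (0.272 − 0.033) = 0.6521 m³/s.
= 652.1 L/s.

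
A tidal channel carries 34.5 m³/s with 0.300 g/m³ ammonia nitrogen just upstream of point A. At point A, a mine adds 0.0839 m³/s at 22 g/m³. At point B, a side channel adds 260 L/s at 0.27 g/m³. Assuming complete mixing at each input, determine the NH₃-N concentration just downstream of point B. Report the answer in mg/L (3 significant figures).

After input A: C = (34.5·0.3 + 0.0839·22) / 34.58 = 0.3526 mg/L.
260 L/s = 0.26 m³/s.
After input B: C = (34.58·0.3526 + 0.26·0.27) / 34.84 = 0.352 mg/L.

0.352 mg/L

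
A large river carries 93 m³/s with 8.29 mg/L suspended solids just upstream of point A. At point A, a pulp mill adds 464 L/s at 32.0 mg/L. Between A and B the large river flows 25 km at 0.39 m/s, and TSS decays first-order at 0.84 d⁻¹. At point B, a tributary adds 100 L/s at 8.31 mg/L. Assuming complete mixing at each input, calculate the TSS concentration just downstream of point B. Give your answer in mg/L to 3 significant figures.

4.51 mg/L

464 L/s = 0.464 m³/s.
After input A: C = (93·8.29 + 0.464·32) / 93.46 = 8.408 mg/L.
Over the 25 km reach to input B (t = 6.41e+04 s = 0.7419 d), decay gives C = 8.408·exp(−0.84·0.7419) = 4.508 mg/L.
100 L/s = 0.1 m³/s.
After input B: C = (93.46·4.508 + 0.1·8.31) / 93.56 = 4.512 mg/L.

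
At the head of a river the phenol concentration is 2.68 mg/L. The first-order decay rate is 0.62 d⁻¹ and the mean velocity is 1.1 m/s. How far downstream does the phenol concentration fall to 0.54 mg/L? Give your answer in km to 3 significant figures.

From C = C₀·e^(−kt), t = ln(C₀/C)/k = ln(2.68/0.54)/0.62 = 1.602/0.62 = 2.584 d.
Distance = v·t = 1.1 m/s × 2.232e+05 s = 2.456e+05 m = 245.6 km.

246 km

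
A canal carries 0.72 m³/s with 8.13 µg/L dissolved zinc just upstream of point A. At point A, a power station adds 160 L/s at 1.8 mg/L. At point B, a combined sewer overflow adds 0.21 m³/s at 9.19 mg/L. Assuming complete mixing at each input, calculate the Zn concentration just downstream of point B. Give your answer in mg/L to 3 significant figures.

2.04 mg/L

8.13 µg/L = 0.00813 mg/L.
160 L/s = 0.16 m³/s.
After input A: C = (0.72·0.00813 + 0.16·1.8) / 0.88 = 0.3339 mg/L.
After input B: C = (0.88·0.3339 + 0.21·9.19) / 1.09 = 2.04 mg/L.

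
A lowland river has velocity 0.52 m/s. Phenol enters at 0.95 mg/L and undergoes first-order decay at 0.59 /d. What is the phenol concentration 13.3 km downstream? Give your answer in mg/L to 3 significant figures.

Travel time t = 13.3 km / 0.52 m/s = 1.33e+04/0.52 = 2.558e+04 s = 0.296 d.
First-order decay: C = 0.95·exp(−0.59·0.296) = 0.95·0.8397 = 0.7978 mg/L.

0.798 mg/L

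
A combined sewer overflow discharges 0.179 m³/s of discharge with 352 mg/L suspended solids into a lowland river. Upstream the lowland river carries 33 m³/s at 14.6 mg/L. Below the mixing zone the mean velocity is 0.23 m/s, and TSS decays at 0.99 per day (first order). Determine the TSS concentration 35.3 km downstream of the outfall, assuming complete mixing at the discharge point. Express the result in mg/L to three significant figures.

2.83 mg/L

After complete mixing, C₀ = (0.179·352 + 33·14.6) / 33.18 = 16.42 mg/L.
Travel time t = 3.53e+04 m / 0.23 m/s = 1.535e+05 s = 1.776 d.
C = 16.42·exp(−0.99·1.776) = 16.42·0.1723 = 2.829 mg/L.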